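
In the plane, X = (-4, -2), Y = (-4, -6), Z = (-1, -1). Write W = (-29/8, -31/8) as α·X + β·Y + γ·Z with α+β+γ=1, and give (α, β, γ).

(3/8, 1/2, 1/8)

Signed area of the reference triangle: [XYZ] = ½·((-4)·(-6−(-1)) + (-4)·(-1−(-2)) + (-1)·(-2−(-6))) = ½·(20 − 4 − 4) = 6.
[WYZ] = ½·((-29/8)·(-6−(-1)) + (-4)·(-1−(-31/8)) + (-1)·(-31/8−(-6))) = ½·(145/8 − 23/2 − 17/8) = 9/4, so the X-coordinate is (9/4)/6 = 3/8.
[XWZ] = ½·((-4)·(-31/8−(-1)) + (-29/8)·(-1−(-2)) + (-1)·(-2−(-31/8))) = ½·(23/2 − 29/8 − 15/8) = 3, so the Y-coordinate is 1/2.
[XYW] = ½·((-4)·(-6−(-31/8)) + (-4)·(-31/8−(-2)) + (-29/8)·(-2−(-6))) = ½·(17/2 + 15/2 − 29/2) = 3/4, so the Z-coordinate is 1/8.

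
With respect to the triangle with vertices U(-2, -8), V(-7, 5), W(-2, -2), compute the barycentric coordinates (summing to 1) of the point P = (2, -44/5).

Signed area of the reference triangle: [UVW] = ½·((-2)·(5−(-2)) + (-7)·(-2−(-8)) + (-2)·(-8−5)) = ½·(-14 − 42 + 26) = -15.
[PVW] = ½·(2·(5−(-2)) + (-7)·(-2−(-44/5)) + (-2)·(-44/5−5)) = ½·(14 − 238/5 + 138/5) = -3, so the U-coordinate is (-3)/(-15) = 1/5.
[UPW] = ½·((-2)·(-44/5−(-2)) + 2·(-2−(-8)) + (-2)·(-8−(-44/5))) = ½·(68/5 + 12 − 8/5) = 12, so the V-coordinate is -4/5.
[UVP] = ½·((-2)·(5−(-44/5)) + (-7)·(-44/5−(-8)) + 2·(-8−5)) = ½·(-138/5 + 28/5 − 26) = -24, so the W-coordinate is 8/5.

(1/5, -4/5, 8/5)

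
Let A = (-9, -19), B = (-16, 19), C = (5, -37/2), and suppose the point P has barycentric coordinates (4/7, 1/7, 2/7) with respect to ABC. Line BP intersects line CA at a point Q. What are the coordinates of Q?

(-13/3, -113/6)

Line BP meets CA where the B-coordinate vanishes; zeroing P's B-weight and renormalizing leaves C, A-weights 2/7 : 4/7 → (1/3, 2/3).
So Q = (1/3)·C + (2/3)·A = (-13/3, -113/6).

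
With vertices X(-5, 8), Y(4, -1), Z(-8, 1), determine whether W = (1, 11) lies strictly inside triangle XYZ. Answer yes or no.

no

Barycentric coordinates of W: (23/15, 11/30, -9/10).
The three coordinates are positive, positive, negative; a point is interior exactly when all three are positive.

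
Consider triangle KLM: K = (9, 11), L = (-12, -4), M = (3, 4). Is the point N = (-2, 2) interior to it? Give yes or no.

yes

Barycentric coordinates of N: (10/57, 23/57, 8/19).
The three coordinates are positive, positive, positive; a point is interior exactly when all three are positive.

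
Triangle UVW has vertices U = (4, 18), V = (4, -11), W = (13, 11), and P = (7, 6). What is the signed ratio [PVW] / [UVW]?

1/3

[UVW] = ½·(4·(-11−11) + 4·(11−18) + 13·(18−(-11))) = ½·(-88 − 28 + 377) = 261/2.
[PVW] = ½·(7·(-11−11) + 4·(11−6) + 13·(6−(-11))) = ½·(-154 + 20 + 221) = 87/2, so the ratio is (87/2)/(261/2) = 1/3.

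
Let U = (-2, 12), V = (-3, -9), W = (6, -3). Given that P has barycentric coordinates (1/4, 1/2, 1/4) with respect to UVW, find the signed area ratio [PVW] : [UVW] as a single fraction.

The signed ratio [PVW]/[UVW] equals the barycentric coordinate of P at vertex U, which is 1/4.

1/4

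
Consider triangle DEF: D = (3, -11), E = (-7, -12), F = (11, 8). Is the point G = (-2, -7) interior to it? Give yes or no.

yes

Barycentric coordinates of G: (5/91, 127/182, 45/182).
The three coordinates are positive, positive, positive; a point is interior exactly when all three are positive.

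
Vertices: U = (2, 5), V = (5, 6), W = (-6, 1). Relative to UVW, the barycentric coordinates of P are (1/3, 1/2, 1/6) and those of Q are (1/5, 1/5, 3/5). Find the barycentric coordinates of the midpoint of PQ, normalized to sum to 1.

Since both coordinate triples sum to 1, the midpoint's barycentrics are the componentwise average.
(1/3+1/5)/2 = 4/15; similarly 7/20 and 23/60.

(4/15, 7/20, 23/60)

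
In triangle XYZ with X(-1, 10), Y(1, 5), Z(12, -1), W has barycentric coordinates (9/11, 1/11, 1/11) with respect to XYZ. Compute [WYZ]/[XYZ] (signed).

9/11

The signed ratio [WYZ]/[XYZ] equals the barycentric coordinate of W at vertex X, which is 9/11.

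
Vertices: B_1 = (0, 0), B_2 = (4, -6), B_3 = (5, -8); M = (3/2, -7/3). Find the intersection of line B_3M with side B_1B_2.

Barycentric coordinates of M with respect to B_1B_2B_3: (2/3, 1/6, 1/6).
On side B_1B_2 the B_3-coordinate is zero; dropping M's B_3-weight 1/6 and renormalizing the remaining 2/3 : 1/6 gives weights 4/5, 1/5 on B_1, B_2.
N = (4/5)·(0, 0) + (1/5)·(4, -6) = (4/5, -6/5).

(4/5, -6/5)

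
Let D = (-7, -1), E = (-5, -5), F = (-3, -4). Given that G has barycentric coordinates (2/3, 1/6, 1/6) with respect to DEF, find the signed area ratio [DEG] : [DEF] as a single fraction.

1/6

The signed ratio [DEG]/[DEF] equals the barycentric coordinate of G at vertex F, which is 1/6.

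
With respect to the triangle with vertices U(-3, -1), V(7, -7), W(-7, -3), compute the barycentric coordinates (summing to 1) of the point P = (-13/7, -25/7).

Signed area of the reference triangle: [UVW] = ½·((-3)·(-7−(-3)) + 7·(-3−(-1)) + (-7)·(-1−(-7))) = ½·(12 − 14 − 42) = -22.
[PVW] = ½·((-13/7)·(-7−(-3)) + 7·(-3−(-25/7)) + (-7)·(-25/7−(-7))) = ½·(52/7 + 4 − 24) = -44/7, so the U-coordinate is (-44/7)/(-22) = 2/7.
[UPW] = ½·((-3)·(-25/7−(-3)) + (-13/7)·(-3−(-1)) + (-7)·(-1−(-25/7))) = ½·(12/7 + 26/7 − 18) = -44/7, so the V-coordinate is 2/7.
[UVP] = ½·((-3)·(-7−(-25/7)) + 7·(-25/7−(-1)) + (-13/7)·(-1−(-7))) = ½·(72/7 − 18 − 78/7) = -66/7, so the W-coordinate is 3/7.
Check: 2/7 + 2/7 + 3/7 = 1.

(2/7, 2/7, 3/7)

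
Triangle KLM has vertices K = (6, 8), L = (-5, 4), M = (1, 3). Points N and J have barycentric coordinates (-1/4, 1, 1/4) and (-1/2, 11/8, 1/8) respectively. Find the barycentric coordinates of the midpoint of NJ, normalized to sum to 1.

(-3/8, 19/16, 3/16)

Since both coordinate triples sum to 1, the midpoint's barycentrics are the componentwise average.
(-1/4+-1/2)/2 = -3/8; similarly 19/16 and 3/16.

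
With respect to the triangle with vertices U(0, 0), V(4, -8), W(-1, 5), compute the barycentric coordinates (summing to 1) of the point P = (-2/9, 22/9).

Signed area of the reference triangle: [UVW] = ½·(0·(-8−5) + 4·(5−0) + (-1)·(0−(-8))) = ½·(0 + 20 − 8) = 6.
[PVW] = ½·((-2/9)·(-8−5) + 4·(5−(22/9)) + (-1)·(22/9−(-8))) = ½·(26/9 + 92/9 − 94/9) = 4/3, so the U-coordinate is (4/3)/6 = 2/9.
[UPW] = ½·(0·(22/9−5) + (-2/9)·(5−0) + (-1)·(0−(22/9))) = ½·(0 − 10/9 + 22/9) = 2/3, so the V-coordinate is 1/9.
[UVP] = ½·(0·(-8−(22/9)) + 4·(22/9−0) + (-2/9)·(0−(-8))) = ½·(0 + 88/9 − 16/9) = 4, so the W-coordinate is 2/3.

(2/9, 1/9, 2/3)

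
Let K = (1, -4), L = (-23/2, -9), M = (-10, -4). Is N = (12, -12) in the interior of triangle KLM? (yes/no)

Barycentric coordinates of N: (122/55, 8/5, -31/11).
The three coordinates are positive, positive, negative; a point is interior exactly when all three are positive.

no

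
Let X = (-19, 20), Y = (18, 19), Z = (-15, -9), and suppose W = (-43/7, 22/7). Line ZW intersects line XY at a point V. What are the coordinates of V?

(17/3, 58/3)

Barycentric coordinates of W with respect to XYZ: (1/7, 2/7, 4/7).
On side XY the Z-coordinate is zero; dropping W's Z-weight 4/7 and renormalizing the remaining 1/7 : 2/7 gives weights 1/3, 2/3 on X, Y.
V = (1/3)·(-19, 20) + (2/3)·(18, 19) = (17/3, 58/3).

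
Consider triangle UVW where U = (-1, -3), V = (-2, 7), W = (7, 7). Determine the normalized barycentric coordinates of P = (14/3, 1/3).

Signed area of the reference triangle: [UVW] = ½·((-1)·(7−7) + (-2)·(7−(-3)) + 7·(-3−7)) = ½·(0 − 20 − 70) = -45.
[PVW] = ½·((14/3)·(7−7) + (-2)·(7−(1/3)) + 7·(1/3−7)) = ½·(0 − 40/3 − 140/3) = -30, so the U-coordinate is (-30)/(-45) = 2/3.
[UPW] = ½·((-1)·(1/3−7) + (14/3)·(7−(-3)) + 7·(-3−(1/3))) = ½·(20/3 + 140/3 − 70/3) = 15, so the V-coordinate is -1/3.
[UVP] = ½·((-1)·(7−(1/3)) + (-2)·(1/3−(-3)) + (14/3)·(-3−7)) = ½·(-20/3 − 20/3 − 140/3) = -30, so the W-coordinate is 2/3.
Check: 2/3 − 1/3 + 2/3 = 1.

(2/3, -1/3, 2/3)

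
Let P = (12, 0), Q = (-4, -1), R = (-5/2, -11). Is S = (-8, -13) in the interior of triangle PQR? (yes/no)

Barycentric coordinates of S: (-116/323, 63/323, 376/323).
The three coordinates are negative, positive, positive; a point is interior exactly when all three are positive.

no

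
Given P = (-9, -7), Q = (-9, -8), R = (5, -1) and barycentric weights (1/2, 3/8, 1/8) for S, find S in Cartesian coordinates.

(-29/4, -53/8)

S = (1/2)·P + (3/8)·Q + (1/8)·R.
x-coordinate: (1/2)·(-9) + (3/8)·(-9) + (1/8)·5 = -29/4.
y-coordinate: (1/2)·(-7) + (3/8)·(-8) + (1/8)·(-1) = -53/8.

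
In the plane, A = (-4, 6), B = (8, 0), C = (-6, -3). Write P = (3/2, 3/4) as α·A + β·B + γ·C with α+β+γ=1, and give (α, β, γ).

(1/4, 1/2, 1/4)

Signed area of the reference triangle: [ABC] = ½·((-4)·(0−(-3)) + 8·(-3−6) + (-6)·(6−0)) = ½·(-12 − 72 − 36) = -60.
[PBC] = ½·((3/2)·(0−(-3)) + 8·(-3−(3/4)) + (-6)·(3/4−0)) = ½·(9/2 − 30 − 9/2) = -15, so the A-coordinate is (-15)/(-60) = 1/4.
[APC] = ½·((-4)·(3/4−(-3)) + (3/2)·(-3−6) + (-6)·(6−(3/4))) = ½·(-15 − 27/2 − 63/2) = -30, so the B-coordinate is 1/2.
[ABP] = ½·((-4)·(0−(3/4)) + 8·(3/4−6) + (3/2)·(6−0)) = ½·(3 − 42 + 9) = -15, so the C-coordinate is 1/4.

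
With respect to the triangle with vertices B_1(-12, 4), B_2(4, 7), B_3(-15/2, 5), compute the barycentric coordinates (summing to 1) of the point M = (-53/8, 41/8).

(1/8, 1/8, 3/4)

Signed area of the reference triangle: [B_1B_2B_3] = ½·((-12)·(7−5) + 4·(5−4) + (-15/2)·(4−7)) = ½·(-24 + 4 + 45/2) = 5/4.
[MB_2B_3] = ½·((-53/8)·(7−5) + 4·(5−(41/8)) + (-15/2)·(41/8−7)) = ½·(-53/4 − 1/2 + 225/16) = 5/32, so the B_1-coordinate is (5/32)/(5/4) = 1/8.
[B_1MB_3] = ½·((-12)·(41/8−5) + (-53/8)·(5−4) + (-15/2)·(4−(41/8))) = ½·(-3/2 − 53/8 + 135/16) = 5/32, so the B_2-coordinate is 1/8.
[B_1B_2M] = ½·((-12)·(7−(41/8)) + 4·(41/8−4) + (-53/8)·(4−7)) = ½·(-45/2 + 9/2 + 159/8) = 15/16, so the B_3-coordinate is 3/4.
Check: 1/8 + 1/8 + 3/4 = 1.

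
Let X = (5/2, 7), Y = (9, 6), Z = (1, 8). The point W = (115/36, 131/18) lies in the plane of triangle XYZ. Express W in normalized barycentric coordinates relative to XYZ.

Signed area of the reference triangle: [XYZ] = ½·((5/2)·(6−8) + 9·(8−7) + 1·(7−6)) = ½·(-5 + 9 + 1) = 5/2.
[WYZ] = ½·((115/36)·(6−8) + 9·(8−(131/18)) + 1·(131/18−6)) = ½·(-115/18 + 13/2 + 23/18) = 25/36, so the X-coordinate is (25/36)/(5/2) = 5/18.
[XWZ] = ½·((5/2)·(131/18−8) + (115/36)·(8−7) + 1·(7−(131/18))) = ½·(-65/36 + 115/36 − 5/18) = 5/9, so the Y-coordinate is 2/9.
[XYW] = ½·((5/2)·(6−(131/18)) + 9·(131/18−7) + (115/36)·(7−6)) = ½·(-115/36 + 5/2 + 115/36) = 5/4, so the Z-coordinate is 1/2.

(5/18, 2/9, 1/2)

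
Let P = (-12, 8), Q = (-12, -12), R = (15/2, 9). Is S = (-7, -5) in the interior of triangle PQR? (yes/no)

yes

Barycentric coordinates of S: (21/260, 517/780, 10/39).
The three coordinates are positive, positive, positive; a point is interior exactly when all three are positive.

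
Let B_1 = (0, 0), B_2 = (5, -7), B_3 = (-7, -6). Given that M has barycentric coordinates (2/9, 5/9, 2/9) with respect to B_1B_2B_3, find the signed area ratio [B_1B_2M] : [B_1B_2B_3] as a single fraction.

2/9

The signed ratio [B_1B_2M]/[B_1B_2B_3] equals the barycentric coordinate of M at vertex B_3, which is 2/9.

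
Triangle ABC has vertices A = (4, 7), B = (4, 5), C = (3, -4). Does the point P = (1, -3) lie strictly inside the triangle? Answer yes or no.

Barycentric coordinates of P: (19/2, -23/2, 3).
The three coordinates are positive, negative, positive; a point is interior exactly when all three are positive.

no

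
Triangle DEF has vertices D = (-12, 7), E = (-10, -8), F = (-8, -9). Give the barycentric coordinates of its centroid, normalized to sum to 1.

The centroid is the average of the vertices, so each weight is 1/3.

(1/3, 1/3, 1/3)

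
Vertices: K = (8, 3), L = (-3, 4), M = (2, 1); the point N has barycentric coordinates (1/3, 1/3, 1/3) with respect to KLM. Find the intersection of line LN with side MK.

Line LN meets MK where the L-coordinate vanishes; zeroing N's L-weight and renormalizing leaves M, K-weights 1/3 : 1/3 → (1/2, 1/2).
So J = (1/2)·M + (1/2)·K = (5, 2).

(5, 2)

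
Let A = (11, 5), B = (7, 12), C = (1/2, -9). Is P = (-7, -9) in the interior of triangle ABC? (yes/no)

no

Barycentric coordinates of P: (-45/37, 30/37, 52/37).
The three coordinates are negative, positive, positive; a point is interior exactly when all three are positive.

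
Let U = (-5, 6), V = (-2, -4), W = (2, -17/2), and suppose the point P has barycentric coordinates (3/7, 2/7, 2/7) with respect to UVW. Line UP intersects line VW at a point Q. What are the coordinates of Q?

Line UP meets VW where the U-coordinate vanishes; zeroing P's U-weight and renormalizing leaves V, W-weights 2/7 : 2/7 → (1/2, 1/2).
So Q = (1/2)·V + (1/2)·W = (0, -25/4).

(0, -25/4)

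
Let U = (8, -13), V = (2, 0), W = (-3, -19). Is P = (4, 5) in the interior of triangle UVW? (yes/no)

Barycentric coordinates of P: (13/179, 222/179, -56/179).
The three coordinates are positive, positive, negative; a point is interior exactly when all three are positive.

no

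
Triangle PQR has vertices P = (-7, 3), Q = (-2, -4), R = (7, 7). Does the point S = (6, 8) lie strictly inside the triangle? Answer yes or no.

no

Barycentric coordinates of S: (10/59, -9/59, 58/59).
The three coordinates are positive, negative, positive; a point is interior exactly when all three are positive.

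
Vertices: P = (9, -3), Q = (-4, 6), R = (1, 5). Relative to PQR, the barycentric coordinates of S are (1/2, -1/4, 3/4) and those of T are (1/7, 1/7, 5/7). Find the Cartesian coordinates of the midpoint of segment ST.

(215/56, 19/8)

Barycentric coordinates of the midpoint are the average: (9/28, -3/56, 41/56).
Converting: (9/28)·P + (-3/56)·Q + (41/56)·R = (215/56, 19/8).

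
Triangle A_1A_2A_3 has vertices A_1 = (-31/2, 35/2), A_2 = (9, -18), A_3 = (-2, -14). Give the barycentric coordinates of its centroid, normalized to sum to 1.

(1/3, 1/3, 1/3)

The centroid is the average of the vertices, so each weight is 1/3.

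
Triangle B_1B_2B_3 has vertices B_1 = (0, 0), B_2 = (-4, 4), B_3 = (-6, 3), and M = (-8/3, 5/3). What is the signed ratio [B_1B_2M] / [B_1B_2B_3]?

[B_1B_2B_3] = ½·(0·(4−3) + (-4)·(3−0) + (-6)·(0−4)) = ½·(0 − 12 + 24) = 6.
[B_1B_2M] = ½·(0·(4−(5/3)) + (-4)·(5/3−0) + (-8/3)·(0−4)) = ½·(0 − 20/3 + 32/3) = 2, so the ratio is 2/6 = 1/3.

1/3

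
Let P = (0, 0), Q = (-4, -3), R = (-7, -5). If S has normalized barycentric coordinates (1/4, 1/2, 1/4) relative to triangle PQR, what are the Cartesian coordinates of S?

(-15/4, -11/4)

S = (1/4)·P + (1/2)·Q + (1/4)·R.
x-coordinate: (1/4)·0 + (1/2)·(-4) + (1/4)·(-7) = -15/4.
y-coordinate: (1/4)·0 + (1/2)·(-3) + (1/4)·(-5) = -11/4.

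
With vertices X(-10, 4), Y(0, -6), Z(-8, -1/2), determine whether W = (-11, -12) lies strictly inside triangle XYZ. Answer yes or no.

no

Barycentric coordinates of W: (-217/50, -73/50, 34/5).
The three coordinates are negative, negative, positive; a point is interior exactly when all three are positive.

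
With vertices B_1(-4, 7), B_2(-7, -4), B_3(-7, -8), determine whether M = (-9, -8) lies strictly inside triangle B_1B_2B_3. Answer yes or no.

no

Barycentric coordinates of M: (-2/3, 5/2, -5/6).
The three coordinates are negative, positive, negative; a point is interior exactly when all three are positive.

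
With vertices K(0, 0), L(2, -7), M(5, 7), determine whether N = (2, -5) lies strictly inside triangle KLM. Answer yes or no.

Barycentric coordinates of N: (6/49, 39/49, 4/49).
The three coordinates are positive, positive, positive; a point is interior exactly when all three are positive.

yes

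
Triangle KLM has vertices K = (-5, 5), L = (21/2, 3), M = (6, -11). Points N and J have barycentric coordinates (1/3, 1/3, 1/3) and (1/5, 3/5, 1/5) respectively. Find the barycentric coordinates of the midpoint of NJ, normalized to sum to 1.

(4/15, 7/15, 4/15)

Since both coordinate triples sum to 1, the midpoint's barycentrics are the componentwise average.
(1/3+1/5)/2 = 4/15; similarly 7/15 and 4/15.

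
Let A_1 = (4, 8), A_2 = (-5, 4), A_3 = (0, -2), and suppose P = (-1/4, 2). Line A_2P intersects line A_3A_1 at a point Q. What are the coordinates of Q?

(4/3, 4/3)

Barycentric coordinates of P with respect to A_1A_2A_3: (1/4, 1/4, 1/2).
On side A_3A_1 the A_2-coordinate is zero; dropping P's A_2-weight 1/4 and renormalizing the remaining 1/2 : 1/4 gives weights 2/3, 1/3 on A_3, A_1.
Q = (2/3)·(0, -2) + (1/3)·(4, 8) = (4/3, 4/3).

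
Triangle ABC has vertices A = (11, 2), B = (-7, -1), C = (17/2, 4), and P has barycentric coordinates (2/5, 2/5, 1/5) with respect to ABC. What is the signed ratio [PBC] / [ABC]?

2/5

The signed ratio [PBC]/[ABC] equals the barycentric coordinate of P at vertex A, which is 2/5.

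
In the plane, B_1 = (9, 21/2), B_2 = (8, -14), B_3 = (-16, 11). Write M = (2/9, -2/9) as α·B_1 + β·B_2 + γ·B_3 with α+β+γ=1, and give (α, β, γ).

(2/9, 4/9, 1/3)

Signed area of the reference triangle: [B_1B_2B_3] = ½·(9·(-14−11) + 8·(11−(21/2)) + (-16)·(21/2−(-14))) = ½·(-225 + 4 − 392) = -613/2.
[MB_2B_3] = ½·((2/9)·(-14−11) + 8·(11−(-2/9)) + (-16)·(-2/9−(-14))) = ½·(-50/9 + 808/9 − 1984/9) = -613/9, so the B_1-coordinate is (-613/9)/(-613/2) = 2/9.
[B_1MB_3] = ½·(9·(-2/9−11) + (2/9)·(11−(21/2)) + (-16)·(21/2−(-2/9))) = ½·(-101 + 1/9 − 1544/9) = -1226/9, so the B_2-coordinate is 4/9.
[B_1B_2M] = ½·(9·(-14−(-2/9)) + 8·(-2/9−(21/2)) + (2/9)·(21/2−(-14))) = ½·(-124 − 772/9 + 49/9) = -613/6, so the B_3-coordinate is 1/3.
Check: 2/9 + 4/9 + 1/3 = 1.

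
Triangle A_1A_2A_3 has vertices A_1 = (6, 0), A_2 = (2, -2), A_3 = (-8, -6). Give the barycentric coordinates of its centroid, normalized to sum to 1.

(1/3, 1/3, 1/3)

The centroid is the average of the vertices, so each weight is 1/3.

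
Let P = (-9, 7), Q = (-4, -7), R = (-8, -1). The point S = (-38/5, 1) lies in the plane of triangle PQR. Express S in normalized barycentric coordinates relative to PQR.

Signed area of the reference triangle: [PQR] = ½·((-9)·(-7−(-1)) + (-4)·(-1−7) + (-8)·(7−(-7))) = ½·(54 + 32 − 112) = -13.
[SQR] = ½·((-38/5)·(-7−(-1)) + (-4)·(-1−1) + (-8)·(1−(-7))) = ½·(228/5 + 8 − 64) = -26/5, so the P-coordinate is (-26/5)/(-13) = 2/5.
[PSR] = ½·((-9)·(1−(-1)) + (-38/5)·(-1−7) + (-8)·(7−1)) = ½·(-18 + 304/5 − 48) = -13/5, so the Q-coordinate is 1/5.
[PQS] = ½·((-9)·(-7−1) + (-4)·(1−7) + (-38/5)·(7−(-7))) = ½·(72 + 24 − 532/5) = -26/5, so the R-coordinate is 2/5.
Check: 2/5 + 1/5 + 2/5 = 1.

(2/5, 1/5, 2/5)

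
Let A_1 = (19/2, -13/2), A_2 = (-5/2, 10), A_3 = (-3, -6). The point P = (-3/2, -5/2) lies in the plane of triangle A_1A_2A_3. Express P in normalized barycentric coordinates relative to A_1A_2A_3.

Signed area of the reference triangle: [A_1A_2A_3] = ½·((19/2)·(10−(-6)) + (-5/2)·(-6−(-13/2)) + (-3)·(-13/2−10)) = ½·(152 − 5/4 + 99/2) = 801/8.
[PA_2A_3] = ½·((-3/2)·(10−(-6)) + (-5/2)·(-6−(-5/2)) + (-3)·(-5/2−10)) = ½·(-24 + 35/4 + 75/2) = 89/8, so the A_1-coordinate is (89/8)/(801/8) = 1/9.
[A_1PA_3] = ½·((19/2)·(-5/2−(-6)) + (-3/2)·(-6−(-13/2)) + (-3)·(-13/2−(-5/2))) = ½·(133/4 − 3/4 + 12) = 89/4, so the A_2-coordinate is 2/9.
[A_1A_2P] = ½·((19/2)·(10−(-5/2)) + (-5/2)·(-5/2−(-13/2)) + (-3/2)·(-13/2−10)) = ½·(475/4 − 10 + 99/4) = 267/4, so the A_3-coordinate is 2/3.
Check: 1/9 + 2/9 + 2/3 = 1.

(1/9, 2/9, 2/3)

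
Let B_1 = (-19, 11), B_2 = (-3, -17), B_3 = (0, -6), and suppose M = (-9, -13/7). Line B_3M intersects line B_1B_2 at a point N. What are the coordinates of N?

Barycentric coordinates of M with respect to B_1B_2B_3: (3/7, 2/7, 2/7).
On side B_1B_2 the B_3-coordinate is zero; dropping M's B_3-weight 2/7 and renormalizing the remaining 3/7 : 2/7 gives weights 3/5, 2/5 on B_1, B_2.
N = (3/5)·(-19, 11) + (2/5)·(-3, -17) = (-63/5, -1/5).

(-63/5, -1/5)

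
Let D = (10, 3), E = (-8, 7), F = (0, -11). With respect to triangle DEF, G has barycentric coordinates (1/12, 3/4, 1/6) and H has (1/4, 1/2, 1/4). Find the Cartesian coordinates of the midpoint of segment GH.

Barycentric coordinates of the midpoint are the average: (1/6, 5/8, 5/24).
Converting: (1/6)·D + (5/8)·E + (5/24)·F = (-10/3, 31/12).

(-10/3, 31/12)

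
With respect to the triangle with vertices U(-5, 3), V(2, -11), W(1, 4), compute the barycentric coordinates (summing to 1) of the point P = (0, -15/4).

Signed area of the reference triangle: [UVW] = ½·((-5)·(-11−4) + 2·(4−3) + 1·(3−(-11))) = ½·(75 + 2 + 14) = 91/2.
[PVW] = ½·(0·(-11−4) + 2·(4−(-15/4)) + 1·(-15/4−(-11))) = ½·(0 + 31/2 + 29/4) = 91/8, so the U-coordinate is (91/8)/(91/2) = 1/4.
[UPW] = ½·((-5)·(-15/4−4) + 0·(4−3) + 1·(3−(-15/4))) = ½·(155/4 + 0 + 27/4) = 91/4, so the V-coordinate is 1/2.
[UVP] = ½·((-5)·(-11−(-15/4)) + 2·(-15/4−3) + 0·(3−(-11))) = ½·(145/4 − 27/2 + 0) = 91/8, so the W-coordinate is 1/4.
Check: 1/4 + 1/2 + 1/4 = 1.

(1/4, 1/2, 1/4)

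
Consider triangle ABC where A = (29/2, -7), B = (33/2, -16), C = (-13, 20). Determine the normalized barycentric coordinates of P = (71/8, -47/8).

(1/8, 5/8, 1/4)

Signed area of the reference triangle: [ABC] = ½·((29/2)·(-16−20) + (33/2)·(20−(-7)) + (-13)·(-7−(-16))) = ½·(-522 + 891/2 − 117) = -387/4.
[PBC] = ½·((71/8)·(-16−20) + (33/2)·(20−(-47/8)) + (-13)·(-47/8−(-16))) = ½·(-639/2 + 6831/16 − 1053/8) = -387/32, so the A-coordinate is (-387/32)/(-387/4) = 1/8.
[APC] = ½·((29/2)·(-47/8−20) + (71/8)·(20−(-7)) + (-13)·(-7−(-47/8))) = ½·(-6003/16 + 1917/8 + 117/8) = -1935/32, so the B-coordinate is 5/8.
[ABP] = ½·((29/2)·(-16−(-47/8)) + (33/2)·(-47/8−(-7)) + (71/8)·(-7−(-16))) = ½·(-2349/16 + 297/16 + 639/8) = -387/16, so the C-coordinate is 1/4.
Check: 1/8 + 5/8 + 1/4 = 1.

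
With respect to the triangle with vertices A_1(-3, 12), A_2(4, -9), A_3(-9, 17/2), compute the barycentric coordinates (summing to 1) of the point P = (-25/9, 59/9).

Signed area of the reference triangle: [A_1A_2A_3] = ½·((-3)·(-9−(17/2)) + 4·(17/2−12) + (-9)·(12−(-9))) = ½·(105/2 − 14 − 189) = -301/4.
[PA_2A_3] = ½·((-25/9)·(-9−(17/2)) + 4·(17/2−(59/9)) + (-9)·(59/9−(-9))) = ½·(875/18 + 70/9 − 140) = -1505/36, so the A_1-coordinate is (-1505/36)/(-301/4) = 5/9.
[A_1PA_3] = ½·((-3)·(59/9−(17/2)) + (-25/9)·(17/2−12) + (-9)·(12−(59/9))) = ½·(35/6 + 175/18 − 49) = -301/18, so the A_2-coordinate is 2/9.
[A_1A_2P] = ½·((-3)·(-9−(59/9)) + 4·(59/9−12) + (-25/9)·(12−(-9))) = ½·(140/3 − 196/9 − 175/3) = -301/18, so the A_3-coordinate is 2/9.

(5/9, 2/9, 2/9)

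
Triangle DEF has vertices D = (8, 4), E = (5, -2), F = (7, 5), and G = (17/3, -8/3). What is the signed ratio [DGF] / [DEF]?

[DEF] = ½·(8·(-2−5) + 5·(5−4) + 7·(4−(-2))) = ½·(-56 + 5 + 42) = -9/2.
[DGF] = ½·(8·(-8/3−5) + (17/3)·(5−4) + 7·(4−(-8/3))) = ½·(-184/3 + 17/3 + 140/3) = -9/2, so the ratio is (-9/2)/(-9/2) = 1.

1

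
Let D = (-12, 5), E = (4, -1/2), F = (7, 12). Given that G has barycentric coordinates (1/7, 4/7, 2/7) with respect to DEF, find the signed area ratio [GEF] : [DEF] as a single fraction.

1/7

The signed ratio [GEF]/[DEF] equals the barycentric coordinate of G at vertex D, which is 1/7.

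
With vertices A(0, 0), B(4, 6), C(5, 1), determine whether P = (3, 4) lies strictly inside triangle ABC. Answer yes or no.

Barycentric coordinates of P: (7/26, 17/26, 1/13).
The three coordinates are positive, positive, positive; a point is interior exactly when all three are positive.

yes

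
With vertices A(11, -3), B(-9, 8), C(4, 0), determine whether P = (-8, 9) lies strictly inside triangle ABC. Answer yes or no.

Barycentric coordinates of P: (21/17, 27/17, -31/17).
The three coordinates are positive, positive, negative; a point is interior exactly when all three are positive.

no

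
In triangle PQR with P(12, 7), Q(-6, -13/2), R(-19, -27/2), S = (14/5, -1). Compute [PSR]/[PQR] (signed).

[PQR] = ½·(12·(-13/2−(-27/2)) + (-6)·(-27/2−7) + (-19)·(7−(-13/2))) = ½·(84 + 123 − 513/2) = -99/4.
[PSR] = ½·(12·(-1−(-27/2)) + (14/5)·(-27/2−7) + (-19)·(7−(-1))) = ½·(150 − 287/5 − 152) = -297/10, so the ratio is (-297/10)/(-99/4) = 6/5.

6/5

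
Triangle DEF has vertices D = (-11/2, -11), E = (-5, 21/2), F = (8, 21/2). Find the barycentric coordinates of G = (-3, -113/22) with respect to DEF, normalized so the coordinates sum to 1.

(8/11, 1/11, 2/11)

Signed area of the reference triangle: [DEF] = ½·((-11/2)·(21/2−(21/2)) + (-5)·(21/2−(-11)) + 8·(-11−(21/2))) = ½·(0 − 215/2 − 172) = -559/4.
[GEF] = ½·((-3)·(21/2−(21/2)) + (-5)·(21/2−(-113/22)) + 8·(-113/22−(21/2))) = ½·(0 − 860/11 − 1376/11) = -1118/11, so the D-coordinate is (-1118/11)/(-559/4) = 8/11.
[DGF] = ½·((-11/2)·(-113/22−(21/2)) + (-3)·(21/2−(-11)) + 8·(-11−(-113/22))) = ½·(86 − 129/2 − 516/11) = -559/44, so the E-coordinate is 1/11.
[DEG] = ½·((-11/2)·(21/2−(-113/22)) + (-5)·(-113/22−(-11)) + (-3)·(-11−(21/2))) = ½·(-86 − 645/22 + 129/2) = -559/22, so the F-coordinate is 2/11.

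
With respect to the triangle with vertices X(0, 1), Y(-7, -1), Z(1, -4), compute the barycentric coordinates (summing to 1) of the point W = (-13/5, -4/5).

Signed area of the reference triangle: [XYZ] = ½·(0·(-1−(-4)) + (-7)·(-4−1) + 1·(1−(-1))) = ½·(0 + 35 + 2) = 37/2.
[WYZ] = ½·((-13/5)·(-1−(-4)) + (-7)·(-4−(-4/5)) + 1·(-4/5−(-1))) = ½·(-39/5 + 112/5 + 1/5) = 37/5, so the X-coordinate is (37/5)/(37/2) = 2/5.
[XWZ] = ½·(0·(-4/5−(-4)) + (-13/5)·(-4−1) + 1·(1−(-4/5))) = ½·(0 + 13 + 9/5) = 37/5, so the Y-coordinate is 2/5.
[XYW] = ½·(0·(-1−(-4/5)) + (-7)·(-4/5−1) + (-13/5)·(1−(-1))) = ½·(0 + 63/5 − 26/5) = 37/10, so the Z-coordinate is 1/5.
Check: 2/5 + 2/5 + 1/5 = 1.

(2/5, 2/5, 1/5)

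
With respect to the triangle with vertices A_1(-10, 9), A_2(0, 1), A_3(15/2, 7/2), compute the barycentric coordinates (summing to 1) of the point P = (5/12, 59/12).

(1/3, 1/6, 1/2)

Signed area of the reference triangle: [A_1A_2A_3] = ½·((-10)·(1−(7/2)) + 0·(7/2−9) + (15/2)·(9−1)) = ½·(25 + 0 + 60) = 85/2.
[PA_2A_3] = ½·((5/12)·(1−(7/2)) + 0·(7/2−(59/12)) + (15/2)·(59/12−1)) = ½·(-25/24 + 0 + 235/8) = 85/6, so the A_1-coordinate is (85/6)/(85/2) = 1/3.
[A_1PA_3] = ½·((-10)·(59/12−(7/2)) + (5/12)·(7/2−9) + (15/2)·(9−(59/12))) = ½·(-85/6 − 55/24 + 245/8) = 85/12, so the A_2-coordinate is 1/6.
[A_1A_2P] = ½·((-10)·(1−(59/12)) + 0·(59/12−9) + (5/12)·(9−1)) = ½·(235/6 + 0 + 10/3) = 85/4, so the A_3-coordinate is 1/2.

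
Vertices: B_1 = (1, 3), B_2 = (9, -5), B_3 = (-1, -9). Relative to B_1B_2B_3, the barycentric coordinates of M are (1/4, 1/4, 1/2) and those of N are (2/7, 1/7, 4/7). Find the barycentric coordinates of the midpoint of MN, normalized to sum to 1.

Since both coordinate triples sum to 1, the midpoint's barycentrics are the componentwise average.
(1/4+2/7)/2 = 15/56; similarly 11/56 and 15/28.

(15/56, 11/56, 15/28)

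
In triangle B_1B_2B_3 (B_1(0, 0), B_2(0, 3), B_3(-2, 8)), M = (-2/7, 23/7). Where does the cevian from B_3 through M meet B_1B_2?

Barycentric coordinates of M with respect to B_1B_2B_3: (1/7, 5/7, 1/7).
On side B_1B_2 the B_3-coordinate is zero; dropping M's B_3-weight 1/7 and renormalizing the remaining 1/7 : 5/7 gives weights 1/6, 5/6 on B_1, B_2.
N = (1/6)·(0, 0) + (5/6)·(0, 3) = (0, 5/2).

(0, 5/2)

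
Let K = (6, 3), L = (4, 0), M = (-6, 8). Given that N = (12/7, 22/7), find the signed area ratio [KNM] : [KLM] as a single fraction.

3/7

[KLM] = ½·(6·(0−8) + 4·(8−3) + (-6)·(3−0)) = ½·(-48 + 20 − 18) = -23.
[KNM] = ½·(6·(22/7−8) + (12/7)·(8−3) + (-6)·(3−(22/7))) = ½·(-204/7 + 60/7 + 6/7) = -69/7, so the ratio is (-69/7)/(-23) = 3/7.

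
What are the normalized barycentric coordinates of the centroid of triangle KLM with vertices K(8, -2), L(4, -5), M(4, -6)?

(1/3, 1/3, 1/3)

The centroid is the average of the vertices, so each weight is 1/3.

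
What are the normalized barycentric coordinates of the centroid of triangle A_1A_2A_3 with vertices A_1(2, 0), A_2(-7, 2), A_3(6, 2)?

The centroid is the average of the vertices, so each weight is 1/3.

(1/3, 1/3, 1/3)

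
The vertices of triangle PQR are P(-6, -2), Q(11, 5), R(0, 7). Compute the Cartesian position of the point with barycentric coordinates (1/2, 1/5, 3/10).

(-4/5, 21/10)

S = (1/2)·P + (1/5)·Q + (3/10)·R.
x-coordinate: (1/2)·(-6) + (1/5)·11 + (3/10)·0 = -4/5.
y-coordinate: (1/2)·(-2) + (1/5)·5 + (3/10)·7 = 21/10.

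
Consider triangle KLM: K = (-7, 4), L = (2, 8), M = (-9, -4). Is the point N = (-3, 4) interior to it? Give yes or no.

Barycentric coordinates of N: (1/4, 1/2, 1/4).
The three coordinates are positive, positive, positive; a point is interior exactly when all three are positive.

yes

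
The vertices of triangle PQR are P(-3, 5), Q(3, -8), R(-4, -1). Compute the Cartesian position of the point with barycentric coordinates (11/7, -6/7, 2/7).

(-59/7, 101/7)

S = (11/7)·P + (-6/7)·Q + (2/7)·R.
x-coordinate: (11/7)·(-3) + (-6/7)·3 + (2/7)·(-4) = -59/7.
y-coordinate: (11/7)·5 + (-6/7)·(-8) + (2/7)·(-1) = 101/7.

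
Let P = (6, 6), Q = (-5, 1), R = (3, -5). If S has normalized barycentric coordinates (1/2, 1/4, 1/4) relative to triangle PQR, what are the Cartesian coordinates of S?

(5/2, 2)

S = (1/2)·P + (1/4)·Q + (1/4)·R.
x-coordinate: (1/2)·6 + (1/4)·(-5) + (1/4)·3 = 5/2.
y-coordinate: (1/2)·6 + (1/4)·1 + (1/4)·(-5) = 2.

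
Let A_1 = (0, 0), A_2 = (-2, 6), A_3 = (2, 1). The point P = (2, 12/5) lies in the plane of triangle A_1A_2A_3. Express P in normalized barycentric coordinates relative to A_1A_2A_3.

Signed area of the reference triangle: [A_1A_2A_3] = ½·(0·(6−1) + (-2)·(1−0) + 2·(0−6)) = ½·(0 − 2 − 12) = -7.
[PA_2A_3] = ½·(2·(6−1) + (-2)·(1−(12/5)) + 2·(12/5−6)) = ½·(10 + 14/5 − 36/5) = 14/5, so the A_1-coordinate is (14/5)/(-7) = -2/5.
[A_1PA_3] = ½·(0·(12/5−1) + 2·(1−0) + 2·(0−(12/5))) = ½·(0 + 2 − 24/5) = -7/5, so the A_2-coordinate is 1/5.
[A_1A_2P] = ½·(0·(6−(12/5)) + (-2)·(12/5−0) + 2·(0−6)) = ½·(0 − 24/5 − 12) = -42/5, so the A_3-coordinate is 6/5.
Check: -2/5 + 1/5 + 6/5 = 1.

(-2/5, 1/5, 6/5)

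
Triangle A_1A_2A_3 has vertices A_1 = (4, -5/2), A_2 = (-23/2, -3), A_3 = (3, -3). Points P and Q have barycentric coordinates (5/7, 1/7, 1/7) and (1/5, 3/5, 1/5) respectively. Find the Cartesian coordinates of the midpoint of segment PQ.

(-27/14, -97/35)

Barycentric coordinates of the midpoint are the average: (16/35, 13/35, 6/35).
Converting: (16/35)·A_1 + (13/35)·A_2 + (6/35)·A_3 = (-27/14, -97/35).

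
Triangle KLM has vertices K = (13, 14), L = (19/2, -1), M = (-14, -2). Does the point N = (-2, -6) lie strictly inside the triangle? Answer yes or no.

Barycentric coordinates of N: (-106/349, 300/349, 155/349).
The three coordinates are negative, positive, positive; a point is interior exactly when all three are positive.

no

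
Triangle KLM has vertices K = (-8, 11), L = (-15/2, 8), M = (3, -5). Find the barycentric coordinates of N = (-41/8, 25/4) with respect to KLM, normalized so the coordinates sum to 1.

(1/2, 1/4, 1/4)

Signed area of the reference triangle: [KLM] = ½·((-8)·(8−(-5)) + (-15/2)·(-5−11) + 3·(11−8)) = ½·(-104 + 120 + 9) = 25/2.
[NLM] = ½·((-41/8)·(8−(-5)) + (-15/2)·(-5−(25/4)) + 3·(25/4−8)) = ½·(-533/8 + 675/8 − 21/4) = 25/4, so the K-coordinate is (25/4)/(25/2) = 1/2.
[KNM] = ½·((-8)·(25/4−(-5)) + (-41/8)·(-5−11) + 3·(11−(25/4))) = ½·(-90 + 82 + 57/4) = 25/8, so the L-coordinate is 1/4.
[KLN] = ½·((-8)·(8−(25/4)) + (-15/2)·(25/4−11) + (-41/8)·(11−8)) = ½·(-14 + 285/8 − 123/8) = 25/8, so the M-coordinate is 1/4.
Check: 1/2 + 1/4 + 1/4 = 1.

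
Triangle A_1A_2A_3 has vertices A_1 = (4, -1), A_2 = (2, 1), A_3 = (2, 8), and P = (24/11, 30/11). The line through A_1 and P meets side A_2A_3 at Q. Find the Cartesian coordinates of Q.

(2, 31/10)

Barycentric coordinates of P with respect to A_1A_2A_3: (1/11, 7/11, 3/11).
On side A_2A_3 the A_1-coordinate is zero; dropping P's A_1-weight 1/11 and renormalizing the remaining 7/11 : 3/11 gives weights 7/10, 3/10 on A_2, A_3.
Q = (7/10)·(2, 1) + (3/10)·(2, 8) = (2, 31/10).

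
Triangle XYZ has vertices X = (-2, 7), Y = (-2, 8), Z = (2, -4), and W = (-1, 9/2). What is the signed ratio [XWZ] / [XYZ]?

1/4

[XYZ] = ½·((-2)·(8−(-4)) + (-2)·(-4−7) + 2·(7−8)) = ½·(-24 + 22 − 2) = -2.
[XWZ] = ½·((-2)·(9/2−(-4)) + (-1)·(-4−7) + 2·(7−(9/2))) = ½·(-17 + 11 + 5) = -1/2, so the ratio is (-1/2)/(-2) = 1/4.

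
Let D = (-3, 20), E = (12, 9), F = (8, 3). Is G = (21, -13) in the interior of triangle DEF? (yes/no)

no

Barycentric coordinates of G: (-71/67, 45/134, 231/134).
The three coordinates are negative, positive, positive; a point is interior exactly when all three are positive.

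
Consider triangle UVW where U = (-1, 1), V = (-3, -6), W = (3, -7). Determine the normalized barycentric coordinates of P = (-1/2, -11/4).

Signed area of the reference triangle: [UVW] = ½·((-1)·(-6−(-7)) + (-3)·(-7−1) + 3·(1−(-6))) = ½·(-1 + 24 + 21) = 22.
[PVW] = ½·((-1/2)·(-6−(-7)) + (-3)·(-7−(-11/4)) + 3·(-11/4−(-6))) = ½·(-1/2 + 51/4 + 39/4) = 11, so the U-coordinate is 11/22 = 1/2.
[UPW] = ½·((-1)·(-11/4−(-7)) + (-1/2)·(-7−1) + 3·(1−(-11/4))) = ½·(-17/4 + 4 + 45/4) = 11/2, so the V-coordinate is 1/4.
[UVP] = ½·((-1)·(-6−(-11/4)) + (-3)·(-11/4−1) + (-1/2)·(1−(-6))) = ½·(13/4 + 45/4 − 7/2) = 11/2, so the W-coordinate is 1/4.

(1/2, 1/4, 1/4)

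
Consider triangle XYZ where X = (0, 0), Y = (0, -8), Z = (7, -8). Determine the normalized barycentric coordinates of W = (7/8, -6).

(1/4, 5/8, 1/8)

Signed area of the reference triangle: [XYZ] = ½·(0·(-8−(-8)) + 0·(-8−0) + 7·(0−(-8))) = ½·(0 + 0 + 56) = 28.
[WYZ] = ½·((7/8)·(-8−(-8)) + 0·(-8−(-6)) + 7·(-6−(-8))) = ½·(0 + 0 + 14) = 7, so the X-coordinate is 7/28 = 1/4.
[XWZ] = ½·(0·(-6−(-8)) + (7/8)·(-8−0) + 7·(0−(-6))) = ½·(0 − 7 + 42) = 35/2, so the Y-coordinate is 5/8.
[XYW] = ½·(0·(-8−(-6)) + 0·(-6−0) + (7/8)·(0−(-8))) = ½·(0 + 0 + 7) = 7/2, so the Z-coordinate is 1/8.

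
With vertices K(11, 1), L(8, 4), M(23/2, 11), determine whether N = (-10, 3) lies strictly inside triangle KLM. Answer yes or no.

Barycentric coordinates of N: (-35/9, 422/63, -38/21).
The three coordinates are negative, positive, negative; a point is interior exactly when all three are positive.

no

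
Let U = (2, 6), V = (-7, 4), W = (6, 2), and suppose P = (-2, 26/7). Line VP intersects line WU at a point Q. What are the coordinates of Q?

(14/3, 10/3)

Barycentric coordinates of P with respect to UVW: (1/7, 4/7, 2/7).
On side WU the V-coordinate is zero; dropping P's V-weight 4/7 and renormalizing the remaining 2/7 : 1/7 gives weights 2/3, 1/3 on W, U.
Q = (2/3)·(6, 2) + (1/3)·(2, 6) = (14/3, 10/3).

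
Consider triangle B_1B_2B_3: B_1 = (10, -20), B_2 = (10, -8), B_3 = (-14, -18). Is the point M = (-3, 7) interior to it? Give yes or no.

no

Barycentric coordinates of M: (-245/144, 311/144, 13/24).
The three coordinates are negative, positive, positive; a point is interior exactly when all three are positive.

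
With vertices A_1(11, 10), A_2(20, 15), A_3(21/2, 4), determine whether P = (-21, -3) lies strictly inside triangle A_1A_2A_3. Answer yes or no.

no

Barycentric coordinates of P: (560/103, -371/103, -86/103).
The three coordinates are positive, negative, negative; a point is interior exactly when all three are positive.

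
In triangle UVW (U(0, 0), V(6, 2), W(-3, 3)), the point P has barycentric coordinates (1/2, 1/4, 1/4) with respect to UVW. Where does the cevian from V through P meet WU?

Line VP meets WU where the V-coordinate vanishes; zeroing P's V-weight and renormalizing leaves W, U-weights 1/4 : 1/2 → (1/3, 2/3).
So Q = (1/3)·W + (2/3)·U = (-1, 1).

(-1, 1)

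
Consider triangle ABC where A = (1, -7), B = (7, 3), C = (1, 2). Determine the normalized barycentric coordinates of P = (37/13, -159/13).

Signed area of the reference triangle: [ABC] = ½·(1·(3−2) + 7·(2−(-7)) + 1·(-7−3)) = ½·(1 + 63 − 10) = 27.
[PBC] = ½·((37/13)·(3−2) + 7·(2−(-159/13)) + 1·(-159/13−3)) = ½·(37/13 + 1295/13 − 198/13) = 567/13, so the A-coordinate is (567/13)/27 = 21/13.
[APC] = ½·(1·(-159/13−2) + (37/13)·(2−(-7)) + 1·(-7−(-159/13))) = ½·(-185/13 + 333/13 + 68/13) = 108/13, so the B-coordinate is 4/13.
[ABP] = ½·(1·(3−(-159/13)) + 7·(-159/13−(-7)) + (37/13)·(-7−3)) = ½·(198/13 − 476/13 − 370/13) = -324/13, so the C-coordinate is -12/13.
Check: 21/13 + 4/13 − 12/13 = 1.

(21/13, 4/13, -12/13)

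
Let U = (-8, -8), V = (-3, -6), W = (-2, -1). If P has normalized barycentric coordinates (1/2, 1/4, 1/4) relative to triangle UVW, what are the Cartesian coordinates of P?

P = (1/2)·U + (1/4)·V + (1/4)·W.
x-coordinate: (1/2)·(-8) + (1/4)·(-3) + (1/4)·(-2) = -21/4.
y-coordinate: (1/2)·(-8) + (1/4)·(-6) + (1/4)·(-1) = -23/4.

(-21/4, -23/4)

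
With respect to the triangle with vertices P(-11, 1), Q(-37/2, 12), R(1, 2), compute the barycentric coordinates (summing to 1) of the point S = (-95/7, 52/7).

(2/7, 4/7, 1/7)

Signed area of the reference triangle: [PQR] = ½·((-11)·(12−2) + (-37/2)·(2−1) + 1·(1−12)) = ½·(-110 − 37/2 − 11) = -279/4.
[SQR] = ½·((-95/7)·(12−2) + (-37/2)·(2−(52/7)) + 1·(52/7−12)) = ½·(-950/7 + 703/7 − 32/7) = -279/14, so the P-coordinate is (-279/14)/(-279/4) = 2/7.
[PSR] = ½·((-11)·(52/7−2) + (-95/7)·(2−1) + 1·(1−(52/7))) = ½·(-418/7 − 95/7 − 45/7) = -279/7, so the Q-coordinate is 4/7.
[PQS] = ½·((-11)·(12−(52/7)) + (-37/2)·(52/7−1) + (-95/7)·(1−12)) = ½·(-352/7 − 1665/14 + 1045/7) = -279/28, so the R-coordinate is 1/7.
Check: 2/7 + 4/7 + 1/7 = 1.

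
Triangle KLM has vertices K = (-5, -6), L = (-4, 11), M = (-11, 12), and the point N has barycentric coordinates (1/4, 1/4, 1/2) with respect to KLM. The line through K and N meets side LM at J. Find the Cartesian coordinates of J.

Line KN meets LM where the K-coordinate vanishes; zeroing N's K-weight and renormalizing leaves L, M-weights 1/4 : 1/2 → (1/3, 2/3).
So J = (1/3)·L + (2/3)·M = (-26/3, 35/3).

(-26/3, 35/3)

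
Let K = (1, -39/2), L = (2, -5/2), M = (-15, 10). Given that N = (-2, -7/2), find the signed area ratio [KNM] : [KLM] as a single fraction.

[KLM] = ½·(1·(-5/2−10) + 2·(10−(-39/2)) + (-15)·(-39/2−(-5/2))) = ½·(-25/2 + 59 + 255) = 603/4.
[KNM] = ½·(1·(-7/2−10) + (-2)·(10−(-39/2)) + (-15)·(-39/2−(-7/2))) = ½·(-27/2 − 59 + 240) = 335/4, so the ratio is (335/4)/(603/4) = 5/9.

5/9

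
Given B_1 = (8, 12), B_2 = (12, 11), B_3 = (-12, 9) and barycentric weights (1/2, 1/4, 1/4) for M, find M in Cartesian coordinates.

(4, 11)

M = (1/2)·B_1 + (1/4)·B_2 + (1/4)·B_3.
x-coordinate: (1/2)·8 + (1/4)·12 + (1/4)·(-12) = 4.
y-coordinate: (1/2)·12 + (1/4)·11 + (1/4)·9 = 11.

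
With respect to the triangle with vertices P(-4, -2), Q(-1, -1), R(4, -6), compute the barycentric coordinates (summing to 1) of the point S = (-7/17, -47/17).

(5/17, 7/17, 5/17)

Signed area of the reference triangle: [PQR] = ½·((-4)·(-1−(-6)) + (-1)·(-6−(-2)) + 4·(-2−(-1))) = ½·(-20 + 4 − 4) = -10.
[SQR] = ½·((-7/17)·(-1−(-6)) + (-1)·(-6−(-47/17)) + 4·(-47/17−(-1))) = ½·(-35/17 + 55/17 − 120/17) = -50/17, so the P-coordinate is (-50/17)/(-10) = 5/17.
[PSR] = ½·((-4)·(-47/17−(-6)) + (-7/17)·(-6−(-2)) + 4·(-2−(-47/17))) = ½·(-220/17 + 28/17 + 52/17) = -70/17, so the Q-coordinate is 7/17.
[PQS] = ½·((-4)·(-1−(-47/17)) + (-1)·(-47/17−(-2)) + (-7/17)·(-2−(-1))) = ½·(-120/17 + 13/17 + 7/17) = -50/17, so the R-coordinate is 5/17.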